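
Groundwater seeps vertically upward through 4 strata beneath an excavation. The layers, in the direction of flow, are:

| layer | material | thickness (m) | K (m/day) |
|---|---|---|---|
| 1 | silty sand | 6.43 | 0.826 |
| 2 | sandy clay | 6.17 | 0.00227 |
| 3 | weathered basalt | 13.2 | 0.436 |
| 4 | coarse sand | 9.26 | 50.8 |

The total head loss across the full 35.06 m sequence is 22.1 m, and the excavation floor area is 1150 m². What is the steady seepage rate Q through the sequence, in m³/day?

Flow is perpendicular to layering, so the layers act in series and the equivalent K is the thickness-weighted harmonic mean.
Total thickness L = 6.43 + 6.17 + 13.2 + 9.26 = 35.06 m.
Σ(b_i/K_i) = 6.43/0.826 + 6.17/0.00227 + 13.2/0.436 + 9.26/50.8 = 2756 d.
K_eq = L / Σ(b_i/K_i) = 35.06 / 2756 = 0.01272 m/day.
Q = K_eq · A · (Δh/L) = 0.01272 × 1150 × (22.1/35.06) = 9.221 m³/day.

9.22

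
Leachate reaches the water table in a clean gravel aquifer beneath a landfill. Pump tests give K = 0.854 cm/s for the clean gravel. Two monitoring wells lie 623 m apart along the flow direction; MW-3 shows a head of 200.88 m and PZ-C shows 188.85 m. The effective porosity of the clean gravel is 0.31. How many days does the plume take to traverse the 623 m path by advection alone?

Convert K: 0.854 cm/s × 864 = 737.9 m/day.
Hydraulic gradient i = (200.88 − 188.85) / 623 = 12.03 / 623 = 0.01931.
Darcy flux q = K · i = 737.9 × 0.01931 = 14.25 m/day.
Seepage velocity v = q / n_e = 14.25 / 0.31 = 45.96 m/day.
Travel time t = L / v = 623 / 45.96 = 13.56 days.

13.6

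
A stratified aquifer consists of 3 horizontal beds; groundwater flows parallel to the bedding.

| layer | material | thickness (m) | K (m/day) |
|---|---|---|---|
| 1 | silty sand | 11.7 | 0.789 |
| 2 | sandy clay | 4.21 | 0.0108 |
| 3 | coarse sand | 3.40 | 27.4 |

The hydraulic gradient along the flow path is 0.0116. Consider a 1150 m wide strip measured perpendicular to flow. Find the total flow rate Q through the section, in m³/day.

1370

Flow is parallel to layering, so each bed carries its own Darcy discharge and the transmissivities add.
Σ(K_i·b_i) = 0.789×11.7 + 0.0108×4.21 + 27.4×3.40 = 102.4 m²/day.
Hydraulic gradient i = 0.0116.
Q = Σ(K_i·b_i) · W · i = 102.4 × 1150 × 0.01160 = 1367 m³/day.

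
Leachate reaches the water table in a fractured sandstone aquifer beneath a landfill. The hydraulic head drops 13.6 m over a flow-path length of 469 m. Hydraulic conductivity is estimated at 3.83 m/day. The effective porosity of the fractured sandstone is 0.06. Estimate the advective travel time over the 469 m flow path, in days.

Hydraulic gradient i = Δh / L = 13.6 / 469 = 0.02900.
Darcy flux q = K · i = 3.830 × 0.02900 = 0.1111 m/day.
Seepage velocity v = q / n_e = 0.1111 / 0.06 = 1.851 m/day.
Travel time t = L / v = 469 / 1.851 = 253.4 days.

253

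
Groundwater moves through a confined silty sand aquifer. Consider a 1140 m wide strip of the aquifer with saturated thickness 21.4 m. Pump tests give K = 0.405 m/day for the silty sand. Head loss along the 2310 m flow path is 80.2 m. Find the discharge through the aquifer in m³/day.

Cross-sectional area A = 1140 × 21.4 = 24396 m².
Hydraulic gradient i = Δh / L = 80.2 / 2310 = 0.03472.
Darcy's law: Q = K · A · i = 0.4050 × 24396 × 0.03472 = 343.0 m³/day.

343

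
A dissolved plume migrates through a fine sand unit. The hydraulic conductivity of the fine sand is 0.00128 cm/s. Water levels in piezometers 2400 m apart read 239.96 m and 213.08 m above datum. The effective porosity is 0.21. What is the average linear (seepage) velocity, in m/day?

0.0590

Convert K: 0.00128 cm/s × 864 = 1.106 m/day.
Hydraulic gradient i = (239.96 − 213.08) / 2400 = 26.88 / 2400 = 0.01120.
Darcy flux q = K · i = 1.106 × 0.01120 = 0.01239 m/day.
Seepage velocity v = q / n_e = 0.01239 / 0.21 = 0.05898 m/day.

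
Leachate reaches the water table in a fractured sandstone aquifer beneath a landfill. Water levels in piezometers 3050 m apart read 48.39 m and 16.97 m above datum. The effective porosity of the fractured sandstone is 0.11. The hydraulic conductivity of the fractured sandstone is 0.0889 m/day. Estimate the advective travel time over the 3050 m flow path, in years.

Hydraulic gradient i = (48.39 − 16.97) / 3050 = 31.42 / 3050 = 0.01030.
Darcy flux q = K · i = 0.08890 × 0.01030 = 0.0009158 m/day.
Seepage velocity v = q / n_e = 0.0009158 / 0.11 = 0.008326 m/day.
Travel time t = L / v = 3050 / 0.008326 = 3.663e+05 days = 1003 years.

1000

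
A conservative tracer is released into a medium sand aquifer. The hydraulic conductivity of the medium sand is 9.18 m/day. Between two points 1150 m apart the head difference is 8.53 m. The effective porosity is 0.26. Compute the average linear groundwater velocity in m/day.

Hydraulic gradient i = Δh / L = 8.53 / 1150 = 0.007417.
Darcy flux q = K · i = 9.180 × 0.007417 = 0.06809 m/day.
Seepage velocity v = q / n_e = 0.06809 / 0.26 = 0.2619 m/day.

0.262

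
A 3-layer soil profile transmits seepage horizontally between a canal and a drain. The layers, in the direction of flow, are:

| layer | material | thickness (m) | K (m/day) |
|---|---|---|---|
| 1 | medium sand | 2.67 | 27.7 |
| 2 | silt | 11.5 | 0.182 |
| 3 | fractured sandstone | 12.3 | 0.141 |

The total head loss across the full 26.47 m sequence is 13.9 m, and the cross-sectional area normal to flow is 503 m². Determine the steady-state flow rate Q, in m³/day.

46.5

Flow is perpendicular to layering, so the layers act in series and the equivalent K is the thickness-weighted harmonic mean.
Total thickness L = 2.67 + 11.5 + 12.3 = 26.47 m.
Σ(b_i/K_i) = 2.67/27.7 + 11.5/0.182 + 12.3/0.141 = 150.5 d.
K_eq = L / Σ(b_i/K_i) = 26.47 / 150.5 = 0.1759 m/day.
Q = K_eq · A · (Δh/L) = 0.1759 × 503 × (13.9/26.47) = 46.45 m³/day.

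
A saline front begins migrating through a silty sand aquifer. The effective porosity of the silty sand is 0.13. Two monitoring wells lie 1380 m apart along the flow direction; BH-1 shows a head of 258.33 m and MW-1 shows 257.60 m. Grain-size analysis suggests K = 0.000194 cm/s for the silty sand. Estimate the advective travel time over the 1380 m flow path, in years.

Convert K: 0.000194 cm/s × 864 = 0.1676 m/day.
Hydraulic gradient i = (258.33 − 257.60) / 1380 = 0.73 / 1380 = 0.0005290.
Darcy flux q = K · i = 0.1676 × 0.0005290 = 8.867e-05 m/day.
Seepage velocity v = q / n_e = 8.867e-05 / 0.13 = 0.0006820 m/day.
Travel time t = L / v = 1380 / 0.0006820 = 2.023e+06 days = 5540 years.

5540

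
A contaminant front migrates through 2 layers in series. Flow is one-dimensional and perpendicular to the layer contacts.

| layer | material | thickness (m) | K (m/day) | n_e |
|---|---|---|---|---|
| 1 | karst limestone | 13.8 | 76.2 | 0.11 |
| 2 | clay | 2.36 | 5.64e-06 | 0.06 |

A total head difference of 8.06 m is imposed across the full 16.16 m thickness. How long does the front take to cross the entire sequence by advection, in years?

With flow normal to the layers, continuity requires the same specific discharge q through every layer.
Σ(b_i/K_i) = 13.8/76.2 + 2.36/5.64e-06 = 4.184e+05 d.
q = Δh / Σ(b_i/K_i) = 8.06 / 4.184e+05 = 1.926e-05 m/day.
In each layer the seepage velocity is v_i = q/n_i, so the layer transit time is t_i = b_i·n_i / q:
  layer 1 (karst limestone): t_1 = 13.8 × 0.11 / 1.926e-05 = 78808 d
  layer 2 (clay): t_2 = 2.36 × 0.06 / 1.926e-05 = 7351 d
Total t = Σ t_i = 86159 days = 235.9 years.

236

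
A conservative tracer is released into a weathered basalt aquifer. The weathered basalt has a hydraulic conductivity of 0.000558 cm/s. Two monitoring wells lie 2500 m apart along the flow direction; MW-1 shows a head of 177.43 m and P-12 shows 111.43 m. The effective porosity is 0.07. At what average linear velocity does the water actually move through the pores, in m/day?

Convert K: 0.000558 cm/s × 864 = 0.4821 m/day.
Hydraulic gradient i = (177.43 − 111.43) / 2500 = 66 / 2500 = 0.02640.
Darcy flux q = K · i = 0.4821 × 0.02640 = 0.01273 m/day.
Seepage velocity v = q / n_e = 0.01273 / 0.07 = 0.1818 m/day.

0.182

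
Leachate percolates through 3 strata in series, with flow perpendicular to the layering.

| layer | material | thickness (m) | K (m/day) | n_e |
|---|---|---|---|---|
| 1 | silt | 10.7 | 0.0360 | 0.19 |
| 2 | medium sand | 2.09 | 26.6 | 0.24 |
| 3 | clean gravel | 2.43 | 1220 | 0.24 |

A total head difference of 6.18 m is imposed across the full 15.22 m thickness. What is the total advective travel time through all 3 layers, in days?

With flow normal to the layers, continuity requires the same specific discharge q through every layer.
Σ(b_i/K_i) = 10.7/0.0360 + 2.09/26.6 + 2.43/1220 = 297.3 d.
q = Δh / Σ(b_i/K_i) = 6.18 / 297.3 = 0.02079 m/day.
In each layer the seepage velocity is v_i = q/n_i, so the layer transit time is t_i = b_i·n_i / q:
  layer 1 (silt): t_1 = 10.7 × 0.19 / 0.02079 = 97.80 d
  layer 2 (medium sand): t_2 = 2.09 × 0.24 / 0.02079 = 24.13 d
  layer 3 (clean gravel): t_3 = 2.43 × 0.24 / 0.02079 = 28.06 d
Total t = Σ t_i = 150.0 days.

150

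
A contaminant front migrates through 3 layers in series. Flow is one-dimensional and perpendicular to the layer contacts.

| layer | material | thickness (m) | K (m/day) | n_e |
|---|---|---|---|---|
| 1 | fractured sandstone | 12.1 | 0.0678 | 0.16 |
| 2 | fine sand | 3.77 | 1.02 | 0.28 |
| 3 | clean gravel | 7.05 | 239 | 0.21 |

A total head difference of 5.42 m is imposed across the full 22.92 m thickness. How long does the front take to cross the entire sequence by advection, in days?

150

With flow normal to the layers, continuity requires the same specific discharge q through every layer.
Σ(b_i/K_i) = 12.1/0.0678 + 3.77/1.02 + 7.05/239 = 182.2 d.
q = Δh / Σ(b_i/K_i) = 5.42 / 182.2 = 0.02975 m/day.
In each layer the seepage velocity is v_i = q/n_i, so the layer transit time is t_i = b_i·n_i / q:
  layer 1 (fractured sandstone): t_1 = 12.1 × 0.16 / 0.02975 = 65.08 d
  layer 2 (fine sand): t_2 = 3.77 × 0.28 / 0.02975 = 35.48 d
  layer 3 (clean gravel): t_3 = 7.05 × 0.21 / 0.02975 = 49.77 d
Total t = Σ t_i = 150.3 days.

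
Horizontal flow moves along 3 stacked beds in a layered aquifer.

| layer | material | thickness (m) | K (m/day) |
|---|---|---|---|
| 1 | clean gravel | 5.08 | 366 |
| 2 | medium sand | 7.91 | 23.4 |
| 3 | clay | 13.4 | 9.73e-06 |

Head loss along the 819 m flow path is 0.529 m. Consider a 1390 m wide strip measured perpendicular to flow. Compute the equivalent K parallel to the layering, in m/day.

77.5

Flow is parallel to layering, so each bed carries its own Darcy discharge and the transmissivities add.
Σ(K_i·b_i) = 366×5.08 + 23.4×7.91 + 9.73e-06×13.4 = 2044 m²/day.
Total thickness b = 26.39 m, so K_eq = Σ(K_i·b_i)/b = 77.47 m/day.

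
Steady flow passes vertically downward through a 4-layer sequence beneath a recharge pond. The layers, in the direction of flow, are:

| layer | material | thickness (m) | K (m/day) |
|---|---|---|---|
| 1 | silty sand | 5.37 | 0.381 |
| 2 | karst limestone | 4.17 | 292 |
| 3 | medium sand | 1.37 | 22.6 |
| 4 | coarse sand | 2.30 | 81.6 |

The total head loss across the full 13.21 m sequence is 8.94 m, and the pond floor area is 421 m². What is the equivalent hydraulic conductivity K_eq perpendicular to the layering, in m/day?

0.930

Flow is perpendicular to layering, so the layers act in series and the equivalent K is the thickness-weighted harmonic mean.
Total thickness L = 5.37 + 4.17 + 1.37 + 2.30 = 13.21 m.
Σ(b_i/K_i) = 5.37/0.381 + 4.17/292 + 1.37/22.6 + 2.30/81.6 = 14.20 d.
K_eq = L / Σ(b_i/K_i) = 13.21 / 14.20 = 0.9304 m/day.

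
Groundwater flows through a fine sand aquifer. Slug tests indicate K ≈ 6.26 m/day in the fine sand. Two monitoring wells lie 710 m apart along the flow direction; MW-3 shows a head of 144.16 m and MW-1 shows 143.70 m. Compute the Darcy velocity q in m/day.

Hydraulic gradient i = (144.16 − 143.70) / 710 = 0.46 / 710 = 0.0006479.
Specific discharge q = K · i = 6.260 × 0.0006479 = 0.004056 m/day.

0.00406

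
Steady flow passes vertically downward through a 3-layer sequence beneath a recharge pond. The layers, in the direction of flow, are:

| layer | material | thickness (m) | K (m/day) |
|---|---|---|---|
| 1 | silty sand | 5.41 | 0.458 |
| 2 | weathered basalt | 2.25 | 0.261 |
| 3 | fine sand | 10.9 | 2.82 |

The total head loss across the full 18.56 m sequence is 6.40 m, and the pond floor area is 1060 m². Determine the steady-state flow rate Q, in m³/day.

279

Flow is perpendicular to layering, so the layers act in series and the equivalent K is the thickness-weighted harmonic mean.
Total thickness L = 5.41 + 2.25 + 10.9 = 18.56 m.
Σ(b_i/K_i) = 5.41/0.458 + 2.25/0.261 + 10.9/2.82 = 24.30 d.
K_eq = L / Σ(b_i/K_i) = 18.56 / 24.30 = 0.7638 m/day.
Q = K_eq · A · (Δh/L) = 0.7638 × 1060 × (6.40/18.56) = 279.2 m³/day.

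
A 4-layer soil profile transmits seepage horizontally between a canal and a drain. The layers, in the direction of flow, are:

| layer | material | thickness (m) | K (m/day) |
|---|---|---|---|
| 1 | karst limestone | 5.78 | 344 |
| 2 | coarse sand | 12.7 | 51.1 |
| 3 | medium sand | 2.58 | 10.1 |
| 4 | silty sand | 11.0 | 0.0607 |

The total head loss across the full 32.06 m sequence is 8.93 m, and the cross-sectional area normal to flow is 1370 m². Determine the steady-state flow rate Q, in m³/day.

67.3

Flow is perpendicular to layering, so the layers act in series and the equivalent K is the thickness-weighted harmonic mean.
Total thickness L = 5.78 + 12.7 + 2.58 + 11.0 = 32.06 m.
Σ(b_i/K_i) = 5.78/344 + 12.7/51.1 + 2.58/10.1 + 11.0/0.0607 = 181.7 d.
K_eq = L / Σ(b_i/K_i) = 32.06 / 181.7 = 0.1764 m/day.
Q = K_eq · A · (Δh/L) = 0.1764 × 1370 × (8.93/32.06) = 67.32 m³/day.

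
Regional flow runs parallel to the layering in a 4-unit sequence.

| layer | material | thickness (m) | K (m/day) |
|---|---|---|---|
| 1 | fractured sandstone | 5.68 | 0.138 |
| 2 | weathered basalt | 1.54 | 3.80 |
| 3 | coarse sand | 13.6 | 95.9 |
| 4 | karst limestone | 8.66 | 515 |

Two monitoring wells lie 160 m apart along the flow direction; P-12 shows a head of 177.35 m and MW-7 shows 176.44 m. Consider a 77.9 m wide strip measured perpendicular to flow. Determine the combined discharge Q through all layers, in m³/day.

Flow is parallel to layering, so each bed carries its own Darcy discharge and the transmissivities add.
Σ(K_i·b_i) = 0.138×5.68 + 3.80×1.54 + 95.9×13.6 + 515×8.66 = 5771 m²/day.
Hydraulic gradient i = (177.35 − 176.44) / 160 = 0.91 / 160 = 0.005687.
Q = Σ(K_i·b_i) · W · i = 5771 × 77.9 × 0.005687 = 2557 m³/day.

2560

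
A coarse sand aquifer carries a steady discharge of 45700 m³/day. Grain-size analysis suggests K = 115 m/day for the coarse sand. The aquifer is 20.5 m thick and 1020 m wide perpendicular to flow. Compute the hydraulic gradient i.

Cross-sectional area A = 1020 × 20.5 = 20910 m².
From Q = K·A·i, i = Q / (K·A) = 45700 / (115.0 × 20910) = 0.01900.

0.0190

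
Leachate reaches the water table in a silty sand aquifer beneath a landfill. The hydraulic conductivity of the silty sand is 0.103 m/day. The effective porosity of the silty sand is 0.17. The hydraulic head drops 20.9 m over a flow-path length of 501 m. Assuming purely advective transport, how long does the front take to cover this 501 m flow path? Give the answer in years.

Hydraulic gradient i = Δh / L = 20.9 / 501 = 0.04172.
Darcy flux q = K · i = 0.1030 × 0.04172 = 0.004297 m/day.
Seepage velocity v = q / n_e = 0.004297 / 0.17 = 0.02528 m/day.
Travel time t = L / v = 501 / 0.02528 = 19822 days = 54.27 years.

54.3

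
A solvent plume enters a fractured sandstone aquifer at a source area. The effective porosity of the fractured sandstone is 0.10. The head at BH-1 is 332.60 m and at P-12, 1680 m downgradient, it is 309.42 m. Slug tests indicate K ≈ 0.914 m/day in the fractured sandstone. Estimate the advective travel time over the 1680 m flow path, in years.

36.5

Hydraulic gradient i = (332.60 − 309.42) / 1680 = 23.18 / 1680 = 0.01380.
Darcy flux q = K · i = 0.9140 × 0.01380 = 0.01261 m/day.
Seepage velocity v = q / n_e = 0.01261 / 0.10 = 0.1261 m/day.
Travel time t = L / v = 1680 / 0.1261 = 13322 days = 36.47 years.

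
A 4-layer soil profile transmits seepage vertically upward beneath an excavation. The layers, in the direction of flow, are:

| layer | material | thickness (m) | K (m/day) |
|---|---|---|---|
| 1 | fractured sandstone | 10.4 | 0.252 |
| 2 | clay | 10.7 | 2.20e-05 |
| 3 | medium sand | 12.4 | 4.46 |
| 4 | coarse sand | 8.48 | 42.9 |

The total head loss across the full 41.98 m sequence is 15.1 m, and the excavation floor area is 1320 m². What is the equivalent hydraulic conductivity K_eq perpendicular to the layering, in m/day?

Flow is perpendicular to layering, so the layers act in series and the equivalent K is the thickness-weighted harmonic mean.
Total thickness L = 10.4 + 10.7 + 12.4 + 8.48 = 41.98 m.
Σ(b_i/K_i) = 10.4/0.252 + 10.7/2.20e-05 + 12.4/4.46 + 8.48/42.9 = 4.864e+05 d.
K_eq = L / Σ(b_i/K_i) = 41.98 / 4.864e+05 = 8.631e-05 m/day.

8.63e-05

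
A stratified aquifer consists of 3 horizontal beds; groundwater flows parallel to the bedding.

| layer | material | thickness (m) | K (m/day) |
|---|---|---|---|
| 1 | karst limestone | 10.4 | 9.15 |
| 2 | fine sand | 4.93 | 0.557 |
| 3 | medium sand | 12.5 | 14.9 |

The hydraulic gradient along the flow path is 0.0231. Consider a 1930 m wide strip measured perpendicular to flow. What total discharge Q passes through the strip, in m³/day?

Flow is parallel to layering, so each bed carries its own Darcy discharge and the transmissivities add.
Σ(K_i·b_i) = 9.15×10.4 + 0.557×4.93 + 14.9×12.5 = 284.2 m²/day.
Hydraulic gradient i = 0.0231.
Q = Σ(K_i·b_i) · W · i = 284.2 × 1930 × 0.02310 = 12669 m³/day.

12700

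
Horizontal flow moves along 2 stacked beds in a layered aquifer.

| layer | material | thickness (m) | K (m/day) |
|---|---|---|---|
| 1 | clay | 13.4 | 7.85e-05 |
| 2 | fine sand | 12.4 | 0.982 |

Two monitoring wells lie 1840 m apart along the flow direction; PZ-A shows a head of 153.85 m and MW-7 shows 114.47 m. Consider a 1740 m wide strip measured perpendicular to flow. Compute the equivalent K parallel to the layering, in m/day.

0.472

Flow is parallel to layering, so each bed carries its own Darcy discharge and the transmissivities add.
Σ(K_i·b_i) = 7.85e-05×13.4 + 0.982×12.4 = 12.18 m²/day.
Total thickness b = 25.80 m, so K_eq = Σ(K_i·b_i)/b = 0.4720 m/day.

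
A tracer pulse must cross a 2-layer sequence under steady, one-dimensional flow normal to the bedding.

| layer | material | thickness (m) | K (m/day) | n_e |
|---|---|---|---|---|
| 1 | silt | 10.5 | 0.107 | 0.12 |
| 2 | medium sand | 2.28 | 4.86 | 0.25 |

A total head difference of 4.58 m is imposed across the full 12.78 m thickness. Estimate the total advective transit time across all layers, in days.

39.4

With flow normal to the layers, continuity requires the same specific discharge q through every layer.
Σ(b_i/K_i) = 10.5/0.107 + 2.28/4.86 = 98.60 d.
q = Δh / Σ(b_i/K_i) = 4.58 / 98.60 = 0.04645 m/day.
In each layer the seepage velocity is v_i = q/n_i, so the layer transit time is t_i = b_i·n_i / q:
  layer 1 (silt): t_1 = 10.5 × 0.12 / 0.04645 = 27.13 d
  layer 2 (medium sand): t_2 = 2.28 × 0.25 / 0.04645 = 12.27 d
Total t = Σ t_i = 39.40 days.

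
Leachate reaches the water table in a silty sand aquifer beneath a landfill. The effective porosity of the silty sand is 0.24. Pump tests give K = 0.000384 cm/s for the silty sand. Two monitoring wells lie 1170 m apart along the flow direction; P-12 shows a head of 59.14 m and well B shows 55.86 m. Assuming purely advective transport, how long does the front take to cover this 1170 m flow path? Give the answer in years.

827

Convert K: 0.000384 cm/s × 864 = 0.3318 m/day.
Hydraulic gradient i = (59.14 − 55.86) / 1170 = 3.28 / 1170 = 0.002803.
Darcy flux q = K · i = 0.3318 × 0.002803 = 0.0009301 m/day.
Seepage velocity v = q / n_e = 0.0009301 / 0.24 = 0.003875 m/day.
Travel time t = L / v = 1170 / 0.003875 = 3.019e+05 days = 826.6 years.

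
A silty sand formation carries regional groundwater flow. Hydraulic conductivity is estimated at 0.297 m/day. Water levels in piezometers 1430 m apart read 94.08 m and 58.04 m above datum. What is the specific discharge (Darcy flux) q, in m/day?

Hydraulic gradient i = (94.08 − 58.04) / 1430 = 36.04 / 1430 = 0.02520.
Specific discharge q = K · i = 0.2970 × 0.02520 = 0.007485 m/day.

0.00749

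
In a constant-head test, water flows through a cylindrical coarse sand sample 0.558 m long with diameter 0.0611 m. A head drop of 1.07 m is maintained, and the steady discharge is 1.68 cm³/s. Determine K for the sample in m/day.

Cross-sectional area A = π·(d/2)² = π × (0.0611/2)² = 0.002932 m².
Convert discharge: 1.68 cm³/s = 1.680e-06 m³/s.
Darcy's law rearranged: K = Q·L / (A·Δh) = 1.680e-06 × 0.558 / (0.002932 × 1.07) = 0.0002988 m/s = 25.82 m/day.

25.8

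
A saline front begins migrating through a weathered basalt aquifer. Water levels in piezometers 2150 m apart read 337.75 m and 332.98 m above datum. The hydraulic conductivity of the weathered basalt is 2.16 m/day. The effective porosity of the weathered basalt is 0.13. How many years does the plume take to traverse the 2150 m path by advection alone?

Hydraulic gradient i = (337.75 − 332.98) / 2150 = 4.77 / 2150 = 0.002219.
Darcy flux q = K · i = 2.160 × 0.002219 = 0.004792 m/day.
Seepage velocity v = q / n_e = 0.004792 / 0.13 = 0.03686 m/day.
Travel time t = L / v = 2150 / 0.03686 = 58324 days = 159.7 years.

160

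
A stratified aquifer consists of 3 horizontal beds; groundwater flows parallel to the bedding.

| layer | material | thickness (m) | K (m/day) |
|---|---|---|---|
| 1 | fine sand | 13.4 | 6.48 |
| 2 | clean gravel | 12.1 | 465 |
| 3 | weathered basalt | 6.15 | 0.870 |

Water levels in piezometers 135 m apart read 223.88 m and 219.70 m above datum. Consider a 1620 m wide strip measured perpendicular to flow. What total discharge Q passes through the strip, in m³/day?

Flow is parallel to layering, so each bed carries its own Darcy discharge and the transmissivities add.
Σ(K_i·b_i) = 6.48×13.4 + 465×12.1 + 0.870×6.15 = 5719 m²/day.
Hydraulic gradient i = (223.88 − 219.70) / 135 = 4.18 / 135 = 0.03096.
Q = Σ(K_i·b_i) · W · i = 5719 × 1620 × 0.03096 = 2.868e+05 m³/day.

287000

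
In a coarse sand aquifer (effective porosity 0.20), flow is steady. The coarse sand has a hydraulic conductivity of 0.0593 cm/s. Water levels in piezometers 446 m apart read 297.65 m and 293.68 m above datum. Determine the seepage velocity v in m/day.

Convert K: 0.0593 cm/s × 864 = 51.24 m/day.
Hydraulic gradient i = (297.65 − 293.68) / 446 = 3.97 / 446 = 0.008901.
Darcy flux q = K · i = 51.24 × 0.008901 = 0.4561 m/day.
Seepage velocity v = q / n_e = 0.4561 / 0.20 = 2.280 m/day.

2.28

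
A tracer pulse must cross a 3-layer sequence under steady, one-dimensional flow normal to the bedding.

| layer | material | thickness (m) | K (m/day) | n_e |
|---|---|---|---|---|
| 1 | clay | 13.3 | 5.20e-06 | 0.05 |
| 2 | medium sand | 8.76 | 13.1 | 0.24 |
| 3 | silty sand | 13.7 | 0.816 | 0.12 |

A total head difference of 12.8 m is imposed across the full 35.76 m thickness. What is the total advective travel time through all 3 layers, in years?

With flow normal to the layers, continuity requires the same specific discharge q through every layer.
Σ(b_i/K_i) = 13.3/5.20e-06 + 8.76/13.1 + 13.7/0.816 = 2.558e+06 d.
q = Δh / Σ(b_i/K_i) = 12.8 / 2.558e+06 = 5.004e-06 m/day.
In each layer the seepage velocity is v_i = q/n_i, so the layer transit time is t_i = b_i·n_i / q:
  layer 1 (clay): t_1 = 13.3 × 0.05 / 5.004e-06 = 1.329e+05 d
  layer 2 (medium sand): t_2 = 8.76 × 0.24 / 5.004e-06 = 4.201e+05 d
  layer 3 (silty sand): t_3 = 13.7 × 0.12 / 5.004e-06 = 3.285e+05 d
Total t = Σ t_i = 8.815e+05 days = 2413 years.

2410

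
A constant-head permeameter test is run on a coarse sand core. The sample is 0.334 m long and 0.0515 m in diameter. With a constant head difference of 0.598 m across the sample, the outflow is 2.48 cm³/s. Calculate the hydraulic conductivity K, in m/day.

Cross-sectional area A = π·(d/2)² = π × (0.0515/2)² = 0.002083 m².
Convert discharge: 2.48 cm³/s = 2.480e-06 m³/s.
Darcy's law rearranged: K = Q·L / (A·Δh) = 2.480e-06 × 0.334 / (0.002083 × 0.598) = 0.0006650 m/s = 57.45 m/day.

57.5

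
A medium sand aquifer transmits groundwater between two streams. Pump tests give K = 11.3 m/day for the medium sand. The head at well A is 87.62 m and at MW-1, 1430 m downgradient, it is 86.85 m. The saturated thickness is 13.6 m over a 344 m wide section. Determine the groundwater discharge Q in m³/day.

Cross-sectional area A = 344 × 13.6 = 4678 m².
Hydraulic gradient i = (87.62 − 86.85) / 1430 = 0.77 / 1430 = 0.0005385.
Darcy's law: Q = K · A · i = 11.30 × 4678 × 0.0005385 = 28.47 m³/day.

28.5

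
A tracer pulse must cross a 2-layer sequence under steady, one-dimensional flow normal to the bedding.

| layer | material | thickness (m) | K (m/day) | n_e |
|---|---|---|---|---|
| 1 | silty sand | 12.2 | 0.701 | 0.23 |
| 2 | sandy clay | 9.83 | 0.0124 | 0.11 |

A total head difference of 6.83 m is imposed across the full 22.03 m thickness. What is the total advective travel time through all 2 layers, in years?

1.26

With flow normal to the layers, continuity requires the same specific discharge q through every layer.
Σ(b_i/K_i) = 12.2/0.701 + 9.83/0.0124 = 810.1 d.
q = Δh / Σ(b_i/K_i) = 6.83 / 810.1 = 0.008431 m/day.
In each layer the seepage velocity is v_i = q/n_i, so the layer transit time is t_i = b_i·n_i / q:
  layer 1 (silty sand): t_1 = 12.2 × 0.23 / 0.008431 = 332.8 d
  layer 2 (sandy clay): t_2 = 9.83 × 0.11 / 0.008431 = 128.3 d
Total t = Σ t_i = 461.1 days = 1.262 years.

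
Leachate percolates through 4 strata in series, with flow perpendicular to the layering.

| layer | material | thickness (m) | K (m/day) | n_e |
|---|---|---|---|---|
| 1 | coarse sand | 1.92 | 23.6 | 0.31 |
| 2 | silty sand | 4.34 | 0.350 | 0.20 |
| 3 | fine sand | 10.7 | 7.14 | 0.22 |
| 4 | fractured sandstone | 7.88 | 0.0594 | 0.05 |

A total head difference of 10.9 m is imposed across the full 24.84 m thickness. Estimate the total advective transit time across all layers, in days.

With flow normal to the layers, continuity requires the same specific discharge q through every layer.
Σ(b_i/K_i) = 1.92/23.6 + 4.34/0.350 + 10.7/7.14 + 7.88/0.0594 = 146.6 d.
q = Δh / Σ(b_i/K_i) = 10.9 / 146.6 = 0.07433 m/day.
In each layer the seepage velocity is v_i = q/n_i, so the layer transit time is t_i = b_i·n_i / q:
  layer 1 (coarse sand): t_1 = 1.92 × 0.31 / 0.07433 = 8.007 d
  layer 2 (silty sand): t_2 = 4.34 × 0.20 / 0.07433 = 11.68 d
  layer 3 (fine sand): t_3 = 10.7 × 0.22 / 0.07433 = 31.67 d
  layer 4 (fractured sandstone): t_4 = 7.88 × 0.05 / 0.07433 = 5.301 d
Total t = Σ t_i = 56.65 days.

56.7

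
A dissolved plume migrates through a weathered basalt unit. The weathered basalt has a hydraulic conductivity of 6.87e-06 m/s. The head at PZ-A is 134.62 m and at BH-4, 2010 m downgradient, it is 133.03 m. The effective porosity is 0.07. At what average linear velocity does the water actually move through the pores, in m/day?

Convert K: 6.87e-06 m/s × 86400 = 0.5936 m/day.
Hydraulic gradient i = (134.62 − 133.03) / 2010 = 1.59 / 2010 = 0.0007910.
Darcy flux q = K · i = 0.5936 × 0.0007910 = 0.0004695 m/day.
Seepage velocity v = q / n_e = 0.0004695 / 0.07 = 0.006708 m/day.

0.00671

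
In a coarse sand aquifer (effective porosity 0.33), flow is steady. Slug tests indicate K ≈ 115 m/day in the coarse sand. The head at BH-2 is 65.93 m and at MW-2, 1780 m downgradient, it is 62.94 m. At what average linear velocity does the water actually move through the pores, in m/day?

0.585

Hydraulic gradient i = (65.93 − 62.94) / 1780 = 2.99 / 1780 = 0.001680.
Darcy flux q = K · i = 115.0 × 0.001680 = 0.1932 m/day.
Seepage velocity v = q / n_e = 0.1932 / 0.33 = 0.5854 m/day.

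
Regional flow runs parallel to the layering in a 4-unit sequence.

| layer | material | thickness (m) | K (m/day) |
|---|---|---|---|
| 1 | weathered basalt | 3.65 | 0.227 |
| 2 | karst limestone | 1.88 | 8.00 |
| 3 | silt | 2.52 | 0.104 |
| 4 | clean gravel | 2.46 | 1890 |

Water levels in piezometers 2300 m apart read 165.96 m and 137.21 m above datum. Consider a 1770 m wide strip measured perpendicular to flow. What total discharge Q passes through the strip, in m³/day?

Flow is parallel to layering, so each bed carries its own Darcy discharge and the transmissivities add.
Σ(K_i·b_i) = 0.227×3.65 + 8.00×1.88 + 0.104×2.52 + 1890×2.46 = 4666 m²/day.
Hydraulic gradient i = (165.96 − 137.21) / 2300 = 28.75 / 2300 = 0.01250.
Q = Σ(K_i·b_i) · W · i = 4666 × 1770 × 0.01250 = 1.032e+05 m³/day.

103000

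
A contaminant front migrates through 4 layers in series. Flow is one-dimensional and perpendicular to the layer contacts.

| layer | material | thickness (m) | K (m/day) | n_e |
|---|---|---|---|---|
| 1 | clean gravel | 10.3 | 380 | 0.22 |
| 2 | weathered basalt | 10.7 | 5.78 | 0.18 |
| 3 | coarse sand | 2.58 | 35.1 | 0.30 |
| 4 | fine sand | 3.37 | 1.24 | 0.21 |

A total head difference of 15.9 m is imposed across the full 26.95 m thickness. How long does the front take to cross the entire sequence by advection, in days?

With flow normal to the layers, continuity requires the same specific discharge q through every layer.
Σ(b_i/K_i) = 10.3/380 + 10.7/5.78 + 2.58/35.1 + 3.37/1.24 = 4.670 d.
q = Δh / Σ(b_i/K_i) = 15.9 / 4.670 = 3.405 m/day.
In each layer the seepage velocity is v_i = q/n_i, so the layer transit time is t_i = b_i·n_i / q:
  layer 1 (clean gravel): t_1 = 10.3 × 0.22 / 3.405 = 0.6655 d
  layer 2 (weathered basalt): t_2 = 10.7 × 0.18 / 3.405 = 0.5656 d
  layer 3 (coarse sand): t_3 = 2.58 × 0.30 / 3.405 = 0.2273 d
  layer 4 (fine sand): t_4 = 3.37 × 0.21 / 3.405 = 0.2078 d
Total t = Σ t_i = 1.666 days.

1.67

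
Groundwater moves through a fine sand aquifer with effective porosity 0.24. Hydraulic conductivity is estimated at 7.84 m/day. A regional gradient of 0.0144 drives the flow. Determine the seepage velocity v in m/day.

0.470

Hydraulic gradient i = 0.0144.
Darcy flux q = K · i = 7.840 × 0.01440 = 0.1129 m/day.
Seepage velocity v = q / n_e = 0.1129 / 0.24 = 0.4704 m/day.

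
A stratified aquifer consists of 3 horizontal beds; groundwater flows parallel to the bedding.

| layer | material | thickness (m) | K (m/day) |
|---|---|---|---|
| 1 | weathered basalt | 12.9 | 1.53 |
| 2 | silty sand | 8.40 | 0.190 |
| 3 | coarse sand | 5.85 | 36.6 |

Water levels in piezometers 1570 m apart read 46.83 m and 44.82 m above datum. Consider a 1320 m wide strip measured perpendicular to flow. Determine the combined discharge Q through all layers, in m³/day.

Flow is parallel to layering, so each bed carries its own Darcy discharge and the transmissivities add.
Σ(K_i·b_i) = 1.53×12.9 + 0.190×8.40 + 36.6×5.85 = 235.4 m²/day.
Hydraulic gradient i = (46.83 − 44.82) / 1570 = 2.01 / 1570 = 0.001280.
Q = Σ(K_i·b_i) · W · i = 235.4 × 1320 × 0.001280 = 397.9 m³/day.

398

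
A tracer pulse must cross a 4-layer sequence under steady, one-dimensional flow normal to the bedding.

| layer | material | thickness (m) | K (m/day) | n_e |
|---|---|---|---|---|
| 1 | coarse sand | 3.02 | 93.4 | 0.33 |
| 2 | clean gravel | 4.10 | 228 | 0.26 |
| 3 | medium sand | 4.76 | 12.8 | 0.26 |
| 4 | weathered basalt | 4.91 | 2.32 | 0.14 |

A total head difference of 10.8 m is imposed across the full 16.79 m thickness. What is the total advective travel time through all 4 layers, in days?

0.937

With flow normal to the layers, continuity requires the same specific discharge q through every layer.
Σ(b_i/K_i) = 3.02/93.4 + 4.10/228 + 4.76/12.8 + 4.91/2.32 = 2.539 d.
q = Δh / Σ(b_i/K_i) = 10.8 / 2.539 = 4.254 m/day.
In each layer the seepage velocity is v_i = q/n_i, so the layer transit time is t_i = b_i·n_i / q:
  layer 1 (coarse sand): t_1 = 3.02 × 0.33 / 4.254 = 0.2343 d
  layer 2 (clean gravel): t_2 = 4.10 × 0.26 / 4.254 = 0.2506 d
  layer 3 (medium sand): t_3 = 4.76 × 0.26 / 4.254 = 0.2909 d
  layer 4 (weathered basalt): t_4 = 4.91 × 0.14 / 4.254 = 0.1616 d
Total t = Σ t_i = 0.9373 days.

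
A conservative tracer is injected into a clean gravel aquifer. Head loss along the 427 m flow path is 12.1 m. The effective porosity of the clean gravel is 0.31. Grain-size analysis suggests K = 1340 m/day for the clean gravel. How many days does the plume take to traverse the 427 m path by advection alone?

3.49

Hydraulic gradient i = Δh / L = 12.1 / 427 = 0.02834.
Darcy flux q = K · i = 1340 × 0.02834 = 37.97 m/day.
Seepage velocity v = q / n_e = 37.97 / 0.31 = 122.5 m/day.
Travel time t = L / v = 427 / 122.5 = 3.486 days.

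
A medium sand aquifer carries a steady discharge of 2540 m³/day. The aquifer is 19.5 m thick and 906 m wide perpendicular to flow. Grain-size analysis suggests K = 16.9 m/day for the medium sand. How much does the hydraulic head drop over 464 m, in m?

3.95

Cross-sectional area A = 906 × 19.5 = 17667 m².
From Q = K·A·i, i = Q / (K·A) = 2540 / (16.90 × 17667) = 0.008507.
Head loss Δh = i · L = 0.008507 × 464 = 3.947 m.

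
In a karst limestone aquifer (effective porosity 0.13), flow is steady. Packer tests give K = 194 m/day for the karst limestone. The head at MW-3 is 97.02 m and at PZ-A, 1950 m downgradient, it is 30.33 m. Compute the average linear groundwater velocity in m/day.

Hydraulic gradient i = (97.02 − 30.33) / 1950 = 66.69 / 1950 = 0.03420.
Darcy flux q = K · i = 194.0 × 0.03420 = 6.635 m/day.
Seepage velocity v = q / n_e = 6.635 / 0.13 = 51.04 m/day.

51.0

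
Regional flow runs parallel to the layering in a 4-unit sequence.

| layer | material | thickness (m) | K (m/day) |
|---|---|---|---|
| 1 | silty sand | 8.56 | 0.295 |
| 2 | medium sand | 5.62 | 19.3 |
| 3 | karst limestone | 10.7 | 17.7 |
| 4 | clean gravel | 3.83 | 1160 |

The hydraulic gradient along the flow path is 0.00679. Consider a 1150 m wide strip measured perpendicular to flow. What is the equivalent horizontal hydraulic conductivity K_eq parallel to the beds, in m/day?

Flow is parallel to layering, so each bed carries its own Darcy discharge and the transmissivities add.
Σ(K_i·b_i) = 0.295×8.56 + 19.3×5.62 + 17.7×10.7 + 1160×3.83 = 4743 m²/day.
Total thickness b = 28.71 m, so K_eq = Σ(K_i·b_i)/b = 165.2 m/day.

165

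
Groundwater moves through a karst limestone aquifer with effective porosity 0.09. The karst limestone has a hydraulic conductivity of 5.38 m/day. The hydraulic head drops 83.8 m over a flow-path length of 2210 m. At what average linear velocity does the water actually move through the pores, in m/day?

2.27

Hydraulic gradient i = Δh / L = 83.8 / 2210 = 0.03792.
Darcy flux q = K · i = 5.380 × 0.03792 = 0.2040 m/day.
Seepage velocity v = q / n_e = 0.2040 / 0.09 = 2.267 m/day.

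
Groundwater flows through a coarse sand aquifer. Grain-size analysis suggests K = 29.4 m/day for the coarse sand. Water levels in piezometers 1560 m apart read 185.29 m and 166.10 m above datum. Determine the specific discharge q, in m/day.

Hydraulic gradient i = (185.29 − 166.10) / 1560 = 19.19 / 1560 = 0.01230.
Specific discharge q = K · i = 29.40 × 0.01230 = 0.3617 m/day.

0.362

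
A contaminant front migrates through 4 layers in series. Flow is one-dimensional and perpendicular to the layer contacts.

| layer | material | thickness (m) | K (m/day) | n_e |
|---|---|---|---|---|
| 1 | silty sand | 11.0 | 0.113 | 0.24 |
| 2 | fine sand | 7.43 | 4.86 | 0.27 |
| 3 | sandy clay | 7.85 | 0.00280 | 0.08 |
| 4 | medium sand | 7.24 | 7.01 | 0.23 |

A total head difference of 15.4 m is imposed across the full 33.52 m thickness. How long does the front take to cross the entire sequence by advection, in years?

3.58

With flow normal to the layers, continuity requires the same specific discharge q through every layer.
Σ(b_i/K_i) = 11.0/0.113 + 7.43/4.86 + 7.85/0.00280 + 7.24/7.01 = 2903 d.
q = Δh / Σ(b_i/K_i) = 15.4 / 2903 = 0.005304 m/day.
In each layer the seepage velocity is v_i = q/n_i, so the layer transit time is t_i = b_i·n_i / q:
  layer 1 (silty sand): t_1 = 11.0 × 0.24 / 0.005304 = 497.7 d
  layer 2 (fine sand): t_2 = 7.43 × 0.27 / 0.005304 = 378.2 d
  layer 3 (sandy clay): t_3 = 7.85 × 0.08 / 0.005304 = 118.4 d
  layer 4 (medium sand): t_4 = 7.24 × 0.23 / 0.005304 = 314.0 d
Total t = Σ t_i = 1308 days = 3.582 years.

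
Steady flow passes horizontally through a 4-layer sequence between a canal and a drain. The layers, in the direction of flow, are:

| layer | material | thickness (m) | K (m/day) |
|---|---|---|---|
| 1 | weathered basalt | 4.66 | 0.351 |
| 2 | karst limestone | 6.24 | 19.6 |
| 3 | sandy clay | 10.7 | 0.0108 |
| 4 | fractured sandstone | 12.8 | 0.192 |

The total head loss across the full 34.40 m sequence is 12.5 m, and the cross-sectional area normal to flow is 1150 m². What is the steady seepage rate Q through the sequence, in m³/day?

13.4

Flow is perpendicular to layering, so the layers act in series and the equivalent K is the thickness-weighted harmonic mean.
Total thickness L = 4.66 + 6.24 + 10.7 + 12.8 = 34.40 m.
Σ(b_i/K_i) = 4.66/0.351 + 6.24/19.6 + 10.7/0.0108 + 12.8/0.192 = 1071 d.
K_eq = L / Σ(b_i/K_i) = 34.40 / 1071 = 0.03212 m/day.
Q = K_eq · A · (Δh/L) = 0.03212 × 1150 × (12.5/34.40) = 13.42 m³/day.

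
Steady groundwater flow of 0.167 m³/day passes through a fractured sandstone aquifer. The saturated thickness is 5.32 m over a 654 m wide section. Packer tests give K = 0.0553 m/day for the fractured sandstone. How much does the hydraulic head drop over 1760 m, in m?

1.53

Cross-sectional area A = 654 × 5.32 = 3479 m².
From Q = K·A·i, i = Q / (K·A) = 0.167 / (0.05530 × 3479) = 0.0008680.
Head loss Δh = i · L = 0.0008680 × 1760 = 1.528 m.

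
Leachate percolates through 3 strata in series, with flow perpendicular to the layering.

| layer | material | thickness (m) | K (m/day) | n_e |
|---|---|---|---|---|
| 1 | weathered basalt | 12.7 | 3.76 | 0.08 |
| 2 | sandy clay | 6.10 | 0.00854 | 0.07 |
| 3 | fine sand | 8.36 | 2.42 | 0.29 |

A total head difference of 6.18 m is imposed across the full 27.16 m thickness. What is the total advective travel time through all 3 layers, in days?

451

With flow normal to the layers, continuity requires the same specific discharge q through every layer.
Σ(b_i/K_i) = 12.7/3.76 + 6.10/0.00854 + 8.36/2.42 = 721.1 d.
q = Δh / Σ(b_i/K_i) = 6.18 / 721.1 = 0.008570 m/day.
In each layer the seepage velocity is v_i = q/n_i, so the layer transit time is t_i = b_i·n_i / q:
  layer 1 (weathered basalt): t_1 = 12.7 × 0.08 / 0.008570 = 118.6 d
  layer 2 (sandy clay): t_2 = 6.10 × 0.07 / 0.008570 = 49.82 d
  layer 3 (fine sand): t_3 = 8.36 × 0.29 / 0.008570 = 282.9 d
Total t = Σ t_i = 451.3 days.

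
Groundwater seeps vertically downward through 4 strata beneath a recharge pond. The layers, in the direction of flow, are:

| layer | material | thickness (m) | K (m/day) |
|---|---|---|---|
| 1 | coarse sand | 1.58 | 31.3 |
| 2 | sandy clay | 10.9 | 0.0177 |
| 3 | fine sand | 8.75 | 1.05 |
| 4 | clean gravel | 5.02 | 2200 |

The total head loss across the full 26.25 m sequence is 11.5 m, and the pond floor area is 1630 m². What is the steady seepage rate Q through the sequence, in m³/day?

30.0

Flow is perpendicular to layering, so the layers act in series and the equivalent K is the thickness-weighted harmonic mean.
Total thickness L = 1.58 + 10.9 + 8.75 + 5.02 = 26.25 m.
Σ(b_i/K_i) = 1.58/31.3 + 10.9/0.0177 + 8.75/1.05 + 5.02/2200 = 624.2 d.
K_eq = L / Σ(b_i/K_i) = 26.25 / 624.2 = 0.04205 m/day.
Q = K_eq · A · (Δh/L) = 0.04205 × 1630 × (11.5/26.25) = 30.03 m³/day.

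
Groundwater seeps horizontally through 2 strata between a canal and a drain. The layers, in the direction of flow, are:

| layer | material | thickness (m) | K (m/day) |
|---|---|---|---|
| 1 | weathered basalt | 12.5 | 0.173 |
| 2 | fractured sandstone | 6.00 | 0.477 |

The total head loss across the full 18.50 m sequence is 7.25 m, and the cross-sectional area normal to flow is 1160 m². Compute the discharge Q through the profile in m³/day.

99.1

Flow is perpendicular to layering, so the layers act in series and the equivalent K is the thickness-weighted harmonic mean.
Total thickness L = 12.5 + 6.00 = 18.50 m.
Σ(b_i/K_i) = 12.5/0.173 + 6.00/0.477 = 84.83 d.
K_eq = L / Σ(b_i/K_i) = 18.50 / 84.83 = 0.2181 m/day.
Q = K_eq · A · (Δh/L) = 0.2181 × 1160 × (7.25/18.50) = 99.14 m³/day.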